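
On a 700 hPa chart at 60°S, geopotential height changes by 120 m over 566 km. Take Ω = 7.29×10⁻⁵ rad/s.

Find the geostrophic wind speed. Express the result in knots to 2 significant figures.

Coriolis parameter at 60°S:
f = 2Ω sin φ = 2 × 7.29×10⁻⁵ × sin 60° = 1.26×10⁻⁴ s⁻¹
Height gradient: |∂Z/∂n| = 120 m / 566000 m = 2.12×10⁻⁴
On a pressure surface, geostrophic balance gives V_g = (g/f)|∂Z/∂n|:
V_g = 9.81 × 2.12×10⁻⁴ / 1.26×10⁻⁴ = 16.5 m/s
Converting: 16.5 m/s × 1.944 = 32 knots

32 knots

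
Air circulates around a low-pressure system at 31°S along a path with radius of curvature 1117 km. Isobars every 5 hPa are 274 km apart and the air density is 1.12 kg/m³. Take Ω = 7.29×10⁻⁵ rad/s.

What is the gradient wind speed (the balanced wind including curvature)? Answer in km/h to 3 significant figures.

Coriolis parameter at 31°S:
f = 2Ω sin φ = 2 × 7.29×10⁻⁵ × sin 31° = 7.51×10⁻⁵ s⁻¹
Pressure gradient: |∂P/∂n| = 500 Pa / 274000 m = 1.82×10⁻³ Pa/m
Geostrophic speed: V_g = |∂P/∂n|/(fρ) = 1.82×10⁻³/(7.51×10⁻⁵ × 1.12) = 21.7 m/s
Around a low, centrifugal force acts outward with Coriolis, so pressure-gradient force balances both:
(1/ρ)|∂P/∂n| = fV + V²/R  →  V² + fR·V − fR·V_g = 0
With fR = 7.51×10⁻⁵ × 1117×10³ m = 83.9 m/s:
V = [−fR + √((fR)² + 4 fR V_g)]/2 = [−83.9 + √(83.9² + 4×83.9×21.7)]/2 = 17.9 m/s
Subgeostrophic (V < V_g = 21.7 m/s), as expected around a low.
Converting: 17.9 m/s × 3.6 = 64.4 km/h

64.4 km/h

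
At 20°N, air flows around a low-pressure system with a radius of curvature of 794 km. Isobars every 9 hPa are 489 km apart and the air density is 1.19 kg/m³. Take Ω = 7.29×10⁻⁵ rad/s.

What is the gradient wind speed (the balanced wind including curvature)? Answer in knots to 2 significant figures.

Coriolis parameter at 20°N:
f = 2Ω sin φ = 2 × 7.29×10⁻⁵ × sin 20° = 4.99×10⁻⁵ s⁻¹
Pressure gradient: |∂P/∂n| = 900 Pa / 489000 m = 1.84×10⁻³ Pa/m
Geostrophic speed: V_g = |∂P/∂n|/(fρ) = 1.84×10⁻³/(4.99×10⁻⁵ × 1.19) = 31.0 m/s
Around a low, centrifugal force acts outward with Coriolis, so pressure-gradient force balances both:
(1/ρ)|∂P/∂n| = fV + V²/R  →  V² + fR·V − fR·V_g = 0
With fR = 4.99×10⁻⁵ × 794×10³ m = 39.6 m/s:
V = [−fR + √((fR)² + 4 fR V_g)]/2 = [−39.6 + √(39.6² + 4×39.6×31)]/2 = 20.5 m/s
Subgeostrophic (V < V_g = 31 m/s), as expected around a low.
Converting: 20.5 m/s × 1.944 = 40 knots

40 knots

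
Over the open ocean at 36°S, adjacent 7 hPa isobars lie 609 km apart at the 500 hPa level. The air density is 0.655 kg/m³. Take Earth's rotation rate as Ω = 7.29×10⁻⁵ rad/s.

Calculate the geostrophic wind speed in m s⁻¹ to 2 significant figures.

20 m s⁻¹

Coriolis parameter at 36°S:
f = 2Ω sin φ = 2 × 7.29×10⁻⁵ × sin 36° = 8.57×10⁻⁵ s⁻¹
Pressure gradient: |∂P/∂n| = 700 Pa / 609000 m = 1.15×10⁻³ Pa/m
Geostrophic balance (pressure-gradient force = Coriolis force):
V_g = (1/(fρ)) |∂P/∂n| = 1.15×10⁻³ / (8.57×10⁻⁵ × 0.655) = 20.5 m/s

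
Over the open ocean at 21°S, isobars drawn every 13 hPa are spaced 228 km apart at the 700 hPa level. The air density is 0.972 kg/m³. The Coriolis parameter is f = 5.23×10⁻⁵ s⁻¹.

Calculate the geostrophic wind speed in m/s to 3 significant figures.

112 m/s

Pressure gradient: |∂P/∂n| = 1300 Pa / 228000 m = 5.70×10⁻³ Pa/m
Geostrophic balance (pressure-gradient force = Coriolis force):
V_g = (1/(fρ)) |∂P/∂n| = 5.70×10⁻³ / (5.23×10⁻⁵ × 0.972) = 112 m/s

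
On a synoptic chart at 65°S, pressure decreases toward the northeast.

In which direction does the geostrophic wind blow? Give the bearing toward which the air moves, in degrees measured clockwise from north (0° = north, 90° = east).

The pressure-gradient force points toward the northeast (bearing 045°).
Geostrophic balance: in the Southern Hemisphere the Coriolis force deflects motion to the left, so the geostrophic wind blows 90° to the left of the pressure-gradient force (low pressure on the right).
Rotating 045° by 90° counterclockwise gives 315° — the wind blows toward the northwest.

315°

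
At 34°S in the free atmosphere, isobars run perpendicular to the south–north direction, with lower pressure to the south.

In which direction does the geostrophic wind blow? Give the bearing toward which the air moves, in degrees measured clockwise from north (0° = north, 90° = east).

090°

The pressure-gradient force points toward the south (bearing 180°).
Geostrophic balance: in the Southern Hemisphere the Coriolis force deflects motion to the left, so the geostrophic wind blows 90° to the left of the pressure-gradient force (low pressure on the right).
Rotating 180° by 90° counterclockwise gives 090° — the wind blows toward the east.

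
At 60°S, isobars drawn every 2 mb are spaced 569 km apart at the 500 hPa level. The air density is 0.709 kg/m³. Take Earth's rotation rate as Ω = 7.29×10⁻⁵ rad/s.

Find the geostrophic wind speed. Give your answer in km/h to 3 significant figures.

Coriolis parameter at 60°S:
f = 2Ω sin φ = 2 × 7.29×10⁻⁵ × sin 60° = 1.26×10⁻⁴ s⁻¹
Pressure gradient: |∂P/∂n| = 200 Pa / 569000 m = 3.51×10⁻⁴ Pa/m
Geostrophic balance (pressure-gradient force = Coriolis force):
V_g = (1/(fρ)) |∂P/∂n| = 3.51×10⁻⁴ / (1.26×10⁻⁴ × 0.709) = 3.93 m/s
Converting: 3.93 m/s × 3.6 = 14.1 km/h

14.1 km/h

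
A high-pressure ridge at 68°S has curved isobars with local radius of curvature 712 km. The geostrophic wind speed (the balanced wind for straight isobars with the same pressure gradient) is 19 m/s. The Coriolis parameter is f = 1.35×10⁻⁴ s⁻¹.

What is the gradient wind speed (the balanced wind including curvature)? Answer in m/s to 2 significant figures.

26 m/s

Around a high, pressure-gradient force acts outward with centrifugal, so Coriolis balances both:
fV = (1/ρ)|∂P/∂n| + V²/R  →  V² − fR·V + fR·V_g = 0
With fR = 1.35×10⁻⁴ × 712×10³ m = 96.1 m/s:
V = [fR − √((fR)² − 4 fR V_g)]/2 = [96.1 − √(96.1² − 4×96.1×19)]/2 = 26.1 m/s
Supergeostrophic (V > V_g = 19 m/s), as expected around a high.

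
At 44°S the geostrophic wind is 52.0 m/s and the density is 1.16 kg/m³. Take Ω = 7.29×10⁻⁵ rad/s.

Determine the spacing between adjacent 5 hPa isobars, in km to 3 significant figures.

81.8 km

Coriolis parameter at 44°S:
f = 2Ω sin φ = 2 × 7.29×10⁻⁵ × sin 44° = 1.01×10⁻⁴ s⁻¹
Geostrophic balance rearranged: |∂P/∂n| = f ρ V_g
|∂P/∂n| = 1.01×10⁻⁴ × 1.16 × 52.0 = 6.11×10⁻³ Pa/m
Isobar spacing: Δn = ΔP/|∂P/∂n| = 500 Pa / 6.11×10⁻³ Pa/m = 81843 m ≈ 81.8 km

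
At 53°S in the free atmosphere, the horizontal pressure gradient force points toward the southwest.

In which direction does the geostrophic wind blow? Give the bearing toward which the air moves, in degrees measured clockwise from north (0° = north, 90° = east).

135°

The pressure-gradient force points toward the southwest (bearing 225°).
Geostrophic balance: in the Southern Hemisphere the Coriolis force deflects motion to the left, so the geostrophic wind blows 90° to the left of the pressure-gradient force (low pressure on the right).
Rotating 225° by 90° counterclockwise gives 135° — the wind blows toward the southeast.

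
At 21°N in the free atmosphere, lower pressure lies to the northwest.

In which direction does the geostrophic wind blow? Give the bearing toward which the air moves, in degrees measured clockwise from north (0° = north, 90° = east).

045°

The pressure-gradient force points toward the northwest (bearing 315°).
Geostrophic balance: in the Northern Hemisphere the Coriolis force deflects motion to the right, so the geostrophic wind blows 90° to the right of the pressure-gradient force (low pressure on the left).
Rotating 315° by 90° clockwise gives 045° — the wind blows toward the northeast.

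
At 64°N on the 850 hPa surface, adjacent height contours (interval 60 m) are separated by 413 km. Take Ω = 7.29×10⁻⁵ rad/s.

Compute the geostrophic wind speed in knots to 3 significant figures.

Coriolis parameter at 64°N:
f = 2Ω sin φ = 2 × 7.29×10⁻⁵ × sin 64° = 1.31×10⁻⁴ s⁻¹
Height gradient: |∂Z/∂n| = 60 m / 413000 m = 1.45×10⁻⁴
On a pressure surface, geostrophic balance gives V_g = (g/f)|∂Z/∂n|:
V_g = 9.81 × 1.45×10⁻⁴ / 1.31×10⁻⁴ = 10.9 m/s
Converting: 10.9 m/s × 1.944 = 21.1 knots

21.1 knots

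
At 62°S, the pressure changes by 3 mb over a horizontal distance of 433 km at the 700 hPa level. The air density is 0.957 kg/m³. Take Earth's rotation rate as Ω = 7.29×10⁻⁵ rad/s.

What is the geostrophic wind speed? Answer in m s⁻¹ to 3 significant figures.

Coriolis parameter at 62°S:
f = 2Ω sin φ = 2 × 7.29×10⁻⁵ × sin 62° = 1.29×10⁻⁴ s⁻¹
Pressure gradient: |∂P/∂n| = 300 Pa / 433000 m = 6.93×10⁻⁴ Pa/m
Geostrophic balance (pressure-gradient force = Coriolis force):
V_g = (1/(fρ)) |∂P/∂n| = 6.93×10⁻⁴ / (1.29×10⁻⁴ × 0.957) = 5.62 m/s

5.62 m s⁻¹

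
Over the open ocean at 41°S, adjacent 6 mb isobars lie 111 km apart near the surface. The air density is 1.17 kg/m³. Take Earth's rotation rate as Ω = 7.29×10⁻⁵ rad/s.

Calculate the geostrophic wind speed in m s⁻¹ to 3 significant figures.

48.3 m s⁻¹

Coriolis parameter at 41°S:
f = 2Ω sin φ = 2 × 7.29×10⁻⁵ × sin 41° = 9.57×10⁻⁵ s⁻¹
Pressure gradient: |∂P/∂n| = 600 Pa / 111000 m = 5.41×10⁻³ Pa/m
Geostrophic balance (pressure-gradient force = Coriolis force):
V_g = (1/(fρ)) |∂P/∂n| = 5.41×10⁻³ / (9.57×10⁻⁵ × 1.17) = 48.3 m/s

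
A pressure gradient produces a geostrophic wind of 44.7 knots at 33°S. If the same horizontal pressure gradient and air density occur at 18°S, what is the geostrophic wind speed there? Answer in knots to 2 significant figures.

79 knots

With the same pressure gradient and density, V_g ∝ 1/f ∝ 1/sin φ.
V₂ = V₁ · sin φ₁ / sin φ₂ = 44.7 × sin 33° / sin 18°
V₂ = 44.7 × 0.5446/0.3090 = 79 knots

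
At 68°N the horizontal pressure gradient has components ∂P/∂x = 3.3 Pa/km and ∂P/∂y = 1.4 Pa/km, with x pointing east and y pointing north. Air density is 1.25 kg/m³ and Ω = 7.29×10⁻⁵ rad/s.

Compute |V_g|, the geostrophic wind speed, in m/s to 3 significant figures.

21.2 m/s

Coriolis parameter at 68°N:
f = 2Ω sin φ = 2 × 7.29×10⁻⁵ × sin 68° = 1.35×10⁻⁴ s⁻¹
Component geostrophic relations (x east, y north):
u_g = −(1/(fρ)) ∂P/∂y,  v_g = (1/(fρ)) ∂P/∂x
u_g = −(1.4×10⁻³)/(1.35×10⁻⁴ × 1.25) = −8.29 m/s;  v_g = (3.3×10⁻³)/(1.35×10⁻⁴ × 1.25) = 19.5 m/s
|V_g| = √(u_g² + v_g²) = 21.2 m/s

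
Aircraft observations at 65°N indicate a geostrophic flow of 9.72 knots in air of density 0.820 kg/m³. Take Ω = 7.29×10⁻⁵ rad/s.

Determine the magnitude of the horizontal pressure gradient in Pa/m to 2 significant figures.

Coriolis parameter at 65°N:
f = 2Ω sin φ = 2 × 7.29×10⁻⁵ × sin 65° = 1.32×10⁻⁴ s⁻¹
Wind speed in SI: 9.72 knots = 5.00 m/s
Geostrophic balance rearranged: |∂P/∂n| = f ρ V_g
|∂P/∂n| = 1.32×10⁻⁴ × 0.820 × 5.00 = 5.42×10⁻⁴ Pa/m

5.4×10⁻⁴ Pa/m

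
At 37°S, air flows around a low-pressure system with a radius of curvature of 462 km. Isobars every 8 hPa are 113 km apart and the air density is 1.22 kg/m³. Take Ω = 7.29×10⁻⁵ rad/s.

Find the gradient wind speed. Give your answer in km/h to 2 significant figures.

130 km/h

Coriolis parameter at 37°S:
f = 2Ω sin φ = 2 × 7.29×10⁻⁵ × sin 37° = 8.77×10⁻⁵ s⁻¹
Pressure gradient: |∂P/∂n| = 800 Pa / 113000 m = 7.08×10⁻³ Pa/m
Geostrophic speed: V_g = |∂P/∂n|/(fρ) = 7.08×10⁻³/(8.77×10⁻⁵ × 1.22) = 66.1 m/s
Around a low, centrifugal force acts outward with Coriolis, so pressure-gradient force balances both:
(1/ρ)|∂P/∂n| = fV + V²/R  →  V² + fR·V − fR·V_g = 0
With fR = 8.77×10⁻⁵ × 462×10³ m = 40.5 m/s:
V = [−fR + √((fR)² + 4 fR V_g)]/2 = [−40.5 + √(40.5² + 4×40.5×66.1)]/2 = 35.3 m/s
Subgeostrophic (V < V_g = 66.1 m/s), as expected around a low.
Converting: 35.3 m/s × 3.6 = 130 km/h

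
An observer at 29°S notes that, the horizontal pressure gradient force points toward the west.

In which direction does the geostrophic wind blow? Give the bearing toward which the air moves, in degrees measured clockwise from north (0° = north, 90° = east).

180°

The pressure-gradient force points toward the west (bearing 270°).
Geostrophic balance: in the Southern Hemisphere the Coriolis force deflects motion to the left, so the geostrophic wind blows 90° to the left of the pressure-gradient force (low pressure on the right).
Rotating 270° by 90° counterclockwise gives 180° — the wind blows toward the south.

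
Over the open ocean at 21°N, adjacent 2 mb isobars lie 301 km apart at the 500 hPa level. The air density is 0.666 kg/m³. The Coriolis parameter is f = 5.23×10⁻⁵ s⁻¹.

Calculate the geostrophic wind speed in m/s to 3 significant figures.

19.1 m/s

Pressure gradient: |∂P/∂n| = 200 Pa / 301000 m = 6.64×10⁻⁴ Pa/m
Geostrophic balance (pressure-gradient force = Coriolis force):
V_g = (1/(fρ)) |∂P/∂n| = 6.64×10⁻⁴ / (5.23×10⁻⁵ × 0.666) = 19.1 m/s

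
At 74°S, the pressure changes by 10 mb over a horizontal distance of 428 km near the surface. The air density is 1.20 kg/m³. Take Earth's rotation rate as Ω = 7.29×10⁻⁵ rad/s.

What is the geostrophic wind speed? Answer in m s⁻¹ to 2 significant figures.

Coriolis parameter at 74°S:
f = 2Ω sin φ = 2 × 7.29×10⁻⁵ × sin 74° = 1.40×10⁻⁴ s⁻¹
Pressure gradient: |∂P/∂n| = 1000 Pa / 428000 m = 2.34×10⁻³ Pa/m
Geostrophic balance (pressure-gradient force = Coriolis force):
V_g = (1/(fρ)) |∂P/∂n| = 2.34×10⁻³ / (1.40×10⁻⁴ × 1.20) = 13.9 m/s

14 m s⁻¹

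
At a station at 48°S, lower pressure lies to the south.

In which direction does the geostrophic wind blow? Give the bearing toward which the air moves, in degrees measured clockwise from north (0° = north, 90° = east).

090°

The pressure-gradient force points toward the south (bearing 180°).
Geostrophic balance: in the Southern Hemisphere the Coriolis force deflects motion to the left, so the geostrophic wind blows 90° to the left of the pressure-gradient force (low pressure on the right).
Rotating 180° by 90° counterclockwise gives 090° — the wind blows toward the east.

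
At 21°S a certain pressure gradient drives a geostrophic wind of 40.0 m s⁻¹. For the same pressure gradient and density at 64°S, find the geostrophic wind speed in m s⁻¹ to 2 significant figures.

16 m s⁻¹

With the same pressure gradient and density, V_g ∝ 1/f ∝ 1/sin φ.
V₂ = V₁ · sin φ₁ / sin φ₂ = 40.0 × sin 21° / sin 64°
V₂ = 40.0 × 0.3584/0.8988 = 16 m s⁻¹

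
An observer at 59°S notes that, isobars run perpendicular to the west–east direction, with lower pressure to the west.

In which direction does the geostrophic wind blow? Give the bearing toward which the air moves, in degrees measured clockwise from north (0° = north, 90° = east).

The pressure-gradient force points toward the west (bearing 270°).
Geostrophic balance: in the Southern Hemisphere the Coriolis force deflects motion to the left, so the geostrophic wind blows 90° to the left of the pressure-gradient force (low pressure on the right).
Rotating 270° by 90° counterclockwise gives 180° — the wind blows toward the south.

180°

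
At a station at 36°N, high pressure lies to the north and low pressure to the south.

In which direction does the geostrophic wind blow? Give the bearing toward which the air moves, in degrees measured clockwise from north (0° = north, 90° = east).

270°

The pressure-gradient force points toward the south (bearing 180°).
Geostrophic balance: in the Northern Hemisphere the Coriolis force deflects motion to the right, so the geostrophic wind blows 90° to the right of the pressure-gradient force (low pressure on the left).
Rotating 180° by 90° clockwise gives 270° — the wind blows toward the west.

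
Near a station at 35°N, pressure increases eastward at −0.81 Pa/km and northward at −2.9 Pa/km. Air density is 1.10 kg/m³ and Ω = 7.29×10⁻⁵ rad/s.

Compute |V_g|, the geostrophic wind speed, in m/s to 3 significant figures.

32.7 m/s

Coriolis parameter at 35°N:
f = 2Ω sin φ = 2 × 7.29×10⁻⁵ × sin 35° = 8.36×10⁻⁵ s⁻¹
Component geostrophic relations (x east, y north):
u_g = −(1/(fρ)) ∂P/∂y,  v_g = (1/(fρ)) ∂P/∂x
u_g = −(−2.9×10⁻³)/(8.36×10⁻⁵ × 1.10) = 31.5 m/s;  v_g = (−0.81×10⁻³)/(8.36×10⁻⁵ × 1.10) = −8.81 m/s
|V_g| = √(u_g² + v_g²) = 32.7 m/s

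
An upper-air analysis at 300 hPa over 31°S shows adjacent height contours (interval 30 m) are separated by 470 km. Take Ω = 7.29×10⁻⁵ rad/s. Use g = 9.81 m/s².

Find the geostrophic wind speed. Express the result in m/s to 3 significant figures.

Coriolis parameter at 31°S:
f = 2Ω sin φ = 2 × 7.29×10⁻⁵ × sin 31° = 7.51×10⁻⁵ s⁻¹
Height gradient: |∂Z/∂n| = 30 m / 470000 m = 6.38×10⁻⁵
On a pressure surface, geostrophic balance gives V_g = (g/f)|∂Z/∂n|:
V_g = 9.81 × 6.38×10⁻⁵ / 7.51×10⁻⁵ = 8.34 m/s

8.34 m/s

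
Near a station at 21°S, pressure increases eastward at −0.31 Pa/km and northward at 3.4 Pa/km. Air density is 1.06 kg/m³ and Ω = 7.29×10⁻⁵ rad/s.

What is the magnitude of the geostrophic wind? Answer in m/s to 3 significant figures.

61.6 m/s

Coriolis parameter at 21°S:
f = 2Ω sin φ = 2 × 7.29×10⁻⁵ × sin 21° = 5.23×10⁻⁵ s⁻¹
In the Southern Hemisphere f is negative: f = −5.23×10⁻⁵ s⁻¹.
Component geostrophic relations (x east, y north):
u_g = −(1/(fρ)) ∂P/∂y,  v_g = (1/(fρ)) ∂P/∂x
u_g = −(3.4×10⁻³)/(−5.23×10⁻⁵ × 1.06) = 61.4 m/s;  v_g = (−0.31×10⁻³)/(−5.23×10⁻⁵ × 1.06) = 5.60 m/s
|V_g| = √(u_g² + v_g²) = 61.6 m/s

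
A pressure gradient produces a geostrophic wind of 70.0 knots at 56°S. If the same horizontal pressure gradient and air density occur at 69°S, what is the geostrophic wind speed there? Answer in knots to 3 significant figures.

62.2 knots

With the same pressure gradient and density, V_g ∝ 1/f ∝ 1/sin φ.
V₂ = V₁ · sin φ₁ / sin φ₂ = 70.0 × sin 56° / sin 69°
V₂ = 70.0 × 0.8290/0.9336 = 62.2 knots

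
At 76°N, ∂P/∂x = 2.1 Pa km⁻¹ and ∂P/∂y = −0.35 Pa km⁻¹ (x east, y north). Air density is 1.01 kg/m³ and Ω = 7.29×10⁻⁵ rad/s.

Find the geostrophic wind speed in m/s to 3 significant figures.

14.9 m/s

Coriolis parameter at 76°N:
f = 2Ω sin φ = 2 × 7.29×10⁻⁵ × sin 76° = 1.41×10⁻⁴ s⁻¹
Component geostrophic relations (x east, y north):
u_g = −(1/(fρ)) ∂P/∂y,  v_g = (1/(fρ)) ∂P/∂x
u_g = −(−0.35×10⁻³)/(1.41×10⁻⁴ × 1.01) = 2.45 m/s;  v_g = (2.1×10⁻³)/(1.41×10⁻⁴ × 1.01) = 14.7 m/s
|V_g| = √(u_g² + v_g²) = 14.9 m/s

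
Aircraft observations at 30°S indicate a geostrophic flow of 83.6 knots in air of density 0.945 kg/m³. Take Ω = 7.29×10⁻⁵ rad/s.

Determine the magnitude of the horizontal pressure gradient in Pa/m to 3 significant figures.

2.96×10⁻³ Pa/m

Coriolis parameter at 30°S:
f = 2Ω sin φ = 2 × 7.29×10⁻⁵ × sin 30° = 7.29×10⁻⁵ s⁻¹
Wind speed in SI: 83.6 knots = 43.0 m/s
Geostrophic balance rearranged: |∂P/∂n| = f ρ V_g
|∂P/∂n| = 7.29×10⁻⁵ × 0.945 × 43.0 = 2.96×10⁻³ Pa/m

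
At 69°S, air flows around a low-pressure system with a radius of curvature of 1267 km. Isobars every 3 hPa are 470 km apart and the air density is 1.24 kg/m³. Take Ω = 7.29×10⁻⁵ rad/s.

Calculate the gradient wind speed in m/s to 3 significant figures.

Coriolis parameter at 69°S:
f = 2Ω sin φ = 2 × 7.29×10⁻⁵ × sin 69° = 1.36×10⁻⁴ s⁻¹
Pressure gradient: |∂P/∂n| = 300 Pa / 470000 m = 6.38×10⁻⁴ Pa/m
Geostrophic speed: V_g = |∂P/∂n|/(fρ) = 6.38×10⁻⁴/(1.36×10⁻⁴ × 1.24) = 3.78 m/s
Around a low, centrifugal force acts outward with Coriolis, so pressure-gradient force balances both:
(1/ρ)|∂P/∂n| = fV + V²/R  →  V² + fR·V − fR·V_g = 0
With fR = 1.36×10⁻⁴ × 1267×10³ m = 172 m/s:
V = [−fR + √((fR)² + 4 fR V_g)]/2 = [−172 + √(172² + 4×172×3.78)]/2 = 3.7 m/s
Subgeostrophic (V < V_g = 3.78 m/s), as expected around a low.

3.70 m/s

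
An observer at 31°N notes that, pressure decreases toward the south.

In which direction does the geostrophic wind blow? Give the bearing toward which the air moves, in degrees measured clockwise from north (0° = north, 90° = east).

270°

The pressure-gradient force points toward the south (bearing 180°).
Geostrophic balance: in the Northern Hemisphere the Coriolis force deflects motion to the right, so the geostrophic wind blows 90° to the right of the pressure-gradient force (low pressure on the left).
Rotating 180° by 90° clockwise gives 270° — the wind blows toward the west.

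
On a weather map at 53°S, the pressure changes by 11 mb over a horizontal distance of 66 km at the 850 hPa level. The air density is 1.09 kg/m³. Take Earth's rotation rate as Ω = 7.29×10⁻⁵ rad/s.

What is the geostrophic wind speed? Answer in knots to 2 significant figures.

260 knots

Coriolis parameter at 53°S:
f = 2Ω sin φ = 2 × 7.29×10⁻⁵ × sin 53° = 1.16×10⁻⁴ s⁻¹
Pressure gradient: |∂P/∂n| = 1100 Pa / 66000 m = 1.67×10⁻² Pa/m
Geostrophic balance (pressure-gradient force = Coriolis force):
V_g = (1/(fρ)) |∂P/∂n| = 1.67×10⁻² / (1.16×10⁻⁴ × 1.09) = 131 m/s
Converting: 131 m/s × 1.944 = 260 knots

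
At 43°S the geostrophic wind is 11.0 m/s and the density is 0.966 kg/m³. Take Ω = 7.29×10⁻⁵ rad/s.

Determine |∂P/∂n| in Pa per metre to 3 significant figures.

Coriolis parameter at 43°S:
f = 2Ω sin φ = 2 × 7.29×10⁻⁵ × sin 43° = 9.94×10⁻⁵ s⁻¹
Geostrophic balance rearranged: |∂P/∂n| = f ρ V_g
|∂P/∂n| = 9.94×10⁻⁵ × 0.966 × 11.0 = 1.06×10⁻³ Pa/m

1.06×10⁻³ Pa/m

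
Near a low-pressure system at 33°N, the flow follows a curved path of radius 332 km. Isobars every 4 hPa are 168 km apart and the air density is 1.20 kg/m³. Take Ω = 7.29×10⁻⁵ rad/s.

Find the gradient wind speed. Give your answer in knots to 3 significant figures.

Coriolis parameter at 33°N:
f = 2Ω sin φ = 2 × 7.29×10⁻⁵ × sin 33° = 7.94×10⁻⁵ s⁻¹
Pressure gradient: |∂P/∂n| = 400 Pa / 168000 m = 2.38×10⁻³ Pa/m
Geostrophic speed: V_g = |∂P/∂n|/(fρ) = 2.38×10⁻³/(7.94×10⁻⁵ × 1.20) = 25.0 m/s
Around a low, centrifugal force acts outward with Coriolis, so pressure-gradient force balances both:
(1/ρ)|∂P/∂n| = fV + V²/R  →  V² + fR·V − fR·V_g = 0
With fR = 7.94×10⁻⁵ × 332×10³ m = 26.4 m/s:
V = [−fR + √((fR)² + 4 fR V_g)]/2 = [−26.4 + √(26.4² + 4×26.4×25)]/2 = 15.7 m/s
Subgeostrophic (V < V_g = 25 m/s), as expected around a low.
Converting: 15.7 m/s × 1.944 = 30.5 knots

30.5 knots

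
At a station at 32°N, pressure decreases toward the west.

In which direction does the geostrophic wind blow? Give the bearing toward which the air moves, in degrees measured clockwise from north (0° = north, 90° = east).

000°

The pressure-gradient force points toward the west (bearing 270°).
Geostrophic balance: in the Northern Hemisphere the Coriolis force deflects motion to the right, so the geostrophic wind blows 90° to the right of the pressure-gradient force (low pressure on the left).
Rotating 270° by 90° clockwise gives 000° — the wind blows toward the north.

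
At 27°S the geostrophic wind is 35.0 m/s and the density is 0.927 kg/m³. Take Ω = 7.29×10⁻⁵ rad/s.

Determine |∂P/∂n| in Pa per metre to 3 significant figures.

2.15×10⁻³ Pa/m

Coriolis parameter at 27°S:
f = 2Ω sin φ = 2 × 7.29×10⁻⁵ × sin 27° = 6.62×10⁻⁵ s⁻¹
Geostrophic balance rearranged: |∂P/∂n| = f ρ V_g
|∂P/∂n| = 6.62×10⁻⁵ × 0.927 × 35.0 = 2.15×10⁻³ Pa/m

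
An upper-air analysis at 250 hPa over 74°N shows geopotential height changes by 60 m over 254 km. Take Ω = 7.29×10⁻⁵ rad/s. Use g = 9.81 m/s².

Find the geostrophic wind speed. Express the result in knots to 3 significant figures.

32.1 knots

Coriolis parameter at 74°N:
f = 2Ω sin φ = 2 × 7.29×10⁻⁵ × sin 74° = 1.40×10⁻⁴ s⁻¹
Height gradient: |∂Z/∂n| = 60 m / 254000 m = 2.36×10⁻⁴
On a pressure surface, geostrophic balance gives V_g = (g/f)|∂Z/∂n|:
V_g = 9.81 × 2.36×10⁻⁴ / 1.40×10⁻⁴ = 16.5 m/s
Converting: 16.5 m/s × 1.944 = 32.1 knots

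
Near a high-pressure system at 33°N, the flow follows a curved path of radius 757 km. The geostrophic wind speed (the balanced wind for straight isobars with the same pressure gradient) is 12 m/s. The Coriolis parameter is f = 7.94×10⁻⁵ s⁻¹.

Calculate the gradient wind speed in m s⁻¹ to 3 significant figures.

16.6 m s⁻¹

Around a high, pressure-gradient force acts outward with centrifugal, so Coriolis balances both:
fV = (1/ρ)|∂P/∂n| + V²/R  →  V² − fR·V + fR·V_g = 0
With fR = 7.94×10⁻⁵ × 757×10³ m = 60.1 m/s:
V = [fR − √((fR)² − 4 fR V_g)]/2 = [60.1 − √(60.1² − 4×60.1×12)]/2 = 16.6 m/s
Supergeostrophic (V > V_g = 12 m/s), as expected around a high.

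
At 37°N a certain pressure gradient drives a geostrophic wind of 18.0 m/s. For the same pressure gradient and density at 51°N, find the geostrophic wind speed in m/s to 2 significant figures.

14 m/s

With the same pressure gradient and density, V_g ∝ 1/f ∝ 1/sin φ.
V₂ = V₁ · sin φ₁ / sin φ₂ = 18.0 × sin 37° / sin 51°
V₂ = 18.0 × 0.6018/0.7771 = 14 m/s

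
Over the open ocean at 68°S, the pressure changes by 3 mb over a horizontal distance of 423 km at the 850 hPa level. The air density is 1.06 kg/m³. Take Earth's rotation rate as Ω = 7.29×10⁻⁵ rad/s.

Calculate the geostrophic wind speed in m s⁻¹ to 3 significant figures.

Coriolis parameter at 68°S:
f = 2Ω sin φ = 2 × 7.29×10⁻⁵ × sin 68° = 1.35×10⁻⁴ s⁻¹
Pressure gradient: |∂P/∂n| = 300 Pa / 423000 m = 7.09×10⁻⁴ Pa/m
Geostrophic balance (pressure-gradient force = Coriolis force):
V_g = (1/(fρ)) |∂P/∂n| = 7.09×10⁻⁴ / (1.35×10⁻⁴ × 1.06) = 4.95 m/s

4.95 m s⁻¹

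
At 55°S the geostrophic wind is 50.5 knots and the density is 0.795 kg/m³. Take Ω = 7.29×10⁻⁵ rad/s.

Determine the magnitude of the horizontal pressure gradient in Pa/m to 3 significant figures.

2.47×10⁻³ Pa/m

Coriolis parameter at 55°S:
f = 2Ω sin φ = 2 × 7.29×10⁻⁵ × sin 55° = 1.19×10⁻⁴ s⁻¹
Wind speed in SI: 50.5 knots = 26.0 m/s
Geostrophic balance rearranged: |∂P/∂n| = f ρ V_g
|∂P/∂n| = 1.19×10⁻⁴ × 0.795 × 26.0 = 2.47×10⁻³ Pa/m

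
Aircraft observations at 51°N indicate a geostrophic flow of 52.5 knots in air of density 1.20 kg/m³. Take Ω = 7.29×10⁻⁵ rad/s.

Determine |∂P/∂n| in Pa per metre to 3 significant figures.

Coriolis parameter at 51°N:
f = 2Ω sin φ = 2 × 7.29×10⁻⁵ × sin 51° = 1.13×10⁻⁴ s⁻¹
Wind speed in SI: 52.5 knots = 27.0 m/s
Geostrophic balance rearranged: |∂P/∂n| = f ρ V_g
|∂P/∂n| = 1.13×10⁻⁴ × 1.20 × 27.0 = 3.67×10⁻³ Pa/m

3.67×10⁻³ Pa/m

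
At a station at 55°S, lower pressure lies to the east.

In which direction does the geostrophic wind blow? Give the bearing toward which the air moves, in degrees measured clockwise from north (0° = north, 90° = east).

000°

The pressure-gradient force points toward the east (bearing 090°).
Geostrophic balance: in the Southern Hemisphere the Coriolis force deflects motion to the left, so the geostrophic wind blows 90° to the left of the pressure-gradient force (low pressure on the right).
Rotating 090° by 90° counterclockwise gives 000° — the wind blows toward the north.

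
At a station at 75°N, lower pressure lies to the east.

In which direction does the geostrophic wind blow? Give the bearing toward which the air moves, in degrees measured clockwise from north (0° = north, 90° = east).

The pressure-gradient force points toward the east (bearing 090°).
Geostrophic balance: in the Northern Hemisphere the Coriolis force deflects motion to the right, so the geostrophic wind blows 90° to the right of the pressure-gradient force (low pressure on the left).
Rotating 090° by 90° clockwise gives 180° — the wind blows toward the south.

180°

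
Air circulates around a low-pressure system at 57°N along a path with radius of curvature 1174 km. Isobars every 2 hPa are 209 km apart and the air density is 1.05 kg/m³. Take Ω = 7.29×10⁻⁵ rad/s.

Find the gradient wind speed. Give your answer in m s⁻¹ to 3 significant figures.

Coriolis parameter at 57°N:
f = 2Ω sin φ = 2 × 7.29×10⁻⁵ × sin 57° = 1.22×10⁻⁴ s⁻¹
Pressure gradient: |∂P/∂n| = 200 Pa / 209000 m = 9.57×10⁻⁴ Pa/m
Geostrophic speed: V_g = |∂P/∂n|/(fρ) = 9.57×10⁻⁴/(1.22×10⁻⁴ × 1.05) = 7.45 m/s
Around a low, centrifugal force acts outward with Coriolis, so pressure-gradient force balances both:
(1/ρ)|∂P/∂n| = fV + V²/R  →  V² + fR·V − fR·V_g = 0
With fR = 1.22×10⁻⁴ × 1174×10³ m = 144 m/s:
V = [−fR + √((fR)² + 4 fR V_g)]/2 = [−144 + √(144² + 4×144×7.45)]/2 = 7.1 m/s
Subgeostrophic (V < V_g = 7.45 m/s), as expected around a low.

7.10 m s⁻¹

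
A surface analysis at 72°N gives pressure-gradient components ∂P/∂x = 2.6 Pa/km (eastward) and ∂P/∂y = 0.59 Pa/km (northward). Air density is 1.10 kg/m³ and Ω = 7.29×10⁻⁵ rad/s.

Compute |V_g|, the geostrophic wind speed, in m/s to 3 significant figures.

Coriolis parameter at 72°N:
f = 2Ω sin φ = 2 × 7.29×10⁻⁵ × sin 72° = 1.39×10⁻⁴ s⁻¹
Component geostrophic relations (x east, y north):
u_g = −(1/(fρ)) ∂P/∂y,  v_g = (1/(fρ)) ∂P/∂x
u_g = −(0.59×10⁻³)/(1.39×10⁻⁴ × 1.10) = −3.87 m/s;  v_g = (2.6×10⁻³)/(1.39×10⁻⁴ × 1.10) = 17.0 m/s
|V_g| = √(u_g² + v_g²) = 17.5 m/s

17.5 m/s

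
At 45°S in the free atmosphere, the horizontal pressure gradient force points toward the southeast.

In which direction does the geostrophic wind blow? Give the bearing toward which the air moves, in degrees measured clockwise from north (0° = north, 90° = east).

The pressure-gradient force points toward the southeast (bearing 135°).
Geostrophic balance: in the Southern Hemisphere the Coriolis force deflects motion to the left, so the geostrophic wind blows 90° to the left of the pressure-gradient force (low pressure on the right).
Rotating 135° by 90° counterclockwise gives 045° — the wind blows toward the northeast.

045°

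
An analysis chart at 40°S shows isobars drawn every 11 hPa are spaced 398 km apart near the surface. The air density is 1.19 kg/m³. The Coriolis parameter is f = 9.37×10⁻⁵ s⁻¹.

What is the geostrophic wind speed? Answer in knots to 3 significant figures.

48.2 knots

Pressure gradient: |∂P/∂n| = 1100 Pa / 398000 m = 2.76×10⁻³ Pa/m
Geostrophic balance (pressure-gradient force = Coriolis force):
V_g = (1/(fρ)) |∂P/∂n| = 2.76×10⁻³ / (9.37×10⁻⁵ × 1.19) = 24.8 m/s
Converting: 24.8 m/s × 1.944 = 48.2 knots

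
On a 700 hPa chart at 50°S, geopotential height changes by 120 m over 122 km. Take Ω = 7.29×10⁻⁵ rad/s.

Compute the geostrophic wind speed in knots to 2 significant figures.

170 knots

Coriolis parameter at 50°S:
f = 2Ω sin φ = 2 × 7.29×10⁻⁵ × sin 50° = 1.12×10⁻⁴ s⁻¹
Height gradient: |∂Z/∂n| = 120 m / 122000 m = 9.84×10⁻⁴
On a pressure surface, geostrophic balance gives V_g = (g/f)|∂Z/∂n|:
V_g = 9.81 × 9.84×10⁻⁴ / 1.12×10⁻⁴ = 86.4 m/s
Converting: 86.4 m/s × 1.944 = 170 knots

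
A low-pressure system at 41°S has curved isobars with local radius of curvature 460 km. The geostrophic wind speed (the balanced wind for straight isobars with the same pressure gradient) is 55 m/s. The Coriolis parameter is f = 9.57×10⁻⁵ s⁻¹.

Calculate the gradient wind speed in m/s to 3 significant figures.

Around a low, centrifugal force acts outward with Coriolis, so pressure-gradient force balances both:
(1/ρ)|∂P/∂n| = fV + V²/R  →  V² + fR·V − fR·V_g = 0
With fR = 9.57×10⁻⁵ × 460×10³ m = 44.0 m/s:
V = [−fR + √((fR)² + 4 fR V_g)]/2 = [−44.0 + √(44.0² + 4×44.0×55)]/2 = 31.9 m/s
Subgeostrophic (V < V_g = 55 m/s), as expected around a low.

31.9 m/s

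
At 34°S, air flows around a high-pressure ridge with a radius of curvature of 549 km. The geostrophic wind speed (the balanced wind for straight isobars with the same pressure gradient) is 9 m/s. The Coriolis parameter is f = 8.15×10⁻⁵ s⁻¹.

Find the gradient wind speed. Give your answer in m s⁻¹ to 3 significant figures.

Around a high, pressure-gradient force acts outward with centrifugal, so Coriolis balances both:
fV = (1/ρ)|∂P/∂n| + V²/R  →  V² − fR·V + fR·V_g = 0
With fR = 8.15×10⁻⁵ × 549×10³ m = 44.7 m/s:
V = [fR − √((fR)² − 4 fR V_g)]/2 = [44.7 − √(44.7² − 4×44.7×9)]/2 = 12.5 m/s
Supergeostrophic (V > V_g = 9 m/s), as expected around a high.

12.5 m s⁻¹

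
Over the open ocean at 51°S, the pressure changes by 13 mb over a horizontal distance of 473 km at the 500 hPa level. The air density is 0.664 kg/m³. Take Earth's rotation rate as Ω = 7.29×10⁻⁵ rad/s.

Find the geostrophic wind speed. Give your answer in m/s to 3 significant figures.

36.5 m/s

Coriolis parameter at 51°S:
f = 2Ω sin φ = 2 × 7.29×10⁻⁵ × sin 51° = 1.13×10⁻⁴ s⁻¹
Pressure gradient: |∂P/∂n| = 1300 Pa / 473000 m = 2.75×10⁻³ Pa/m
Geostrophic balance (pressure-gradient force = Coriolis force):
V_g = (1/(fρ)) |∂P/∂n| = 2.75×10⁻³ / (1.13×10⁻⁴ × 0.664) = 36.5 m/s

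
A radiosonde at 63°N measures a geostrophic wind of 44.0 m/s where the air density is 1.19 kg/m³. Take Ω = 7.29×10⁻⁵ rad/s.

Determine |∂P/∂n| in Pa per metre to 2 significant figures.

Coriolis parameter at 63°N:
f = 2Ω sin φ = 2 × 7.29×10⁻⁵ × sin 63° = 1.30×10⁻⁴ s⁻¹
Geostrophic balance rearranged: |∂P/∂n| = f ρ V_g
|∂P/∂n| = 1.30×10⁻⁴ × 1.19 × 44.0 = 6.80×10⁻³ Pa/m

6.8×10⁻³ Pa/m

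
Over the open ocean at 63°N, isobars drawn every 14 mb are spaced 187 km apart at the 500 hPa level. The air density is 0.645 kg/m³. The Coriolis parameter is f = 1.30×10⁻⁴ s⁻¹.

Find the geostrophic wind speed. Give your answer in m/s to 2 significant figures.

89 m/s

Pressure gradient: |∂P/∂n| = 1400 Pa / 187000 m = 7.49×10⁻³ Pa/m
Geostrophic balance (pressure-gradient force = Coriolis force):
V_g = (1/(fρ)) |∂P/∂n| = 7.49×10⁻³ / (1.30×10⁻⁴ × 0.645) = 89.3 m/s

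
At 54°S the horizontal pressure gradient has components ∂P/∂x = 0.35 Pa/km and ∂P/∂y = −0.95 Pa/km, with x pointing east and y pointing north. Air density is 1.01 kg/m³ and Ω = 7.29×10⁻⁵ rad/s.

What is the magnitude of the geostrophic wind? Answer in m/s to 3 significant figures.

8.50 m/s

Coriolis parameter at 54°S:
f = 2Ω sin φ = 2 × 7.29×10⁻⁵ × sin 54° = 1.18×10⁻⁴ s⁻¹
In the Southern Hemisphere f is negative: f = −1.18×10⁻⁴ s⁻¹.
Component geostrophic relations (x east, y north):
u_g = −(1/(fρ)) ∂P/∂y,  v_g = (1/(fρ)) ∂P/∂x
u_g = −(−0.95×10⁻³)/(−1.18×10⁻⁴ × 1.01) = −7.97 m/s;  v_g = (0.35×10⁻³)/(−1.18×10⁻⁴ × 1.01) = −2.94 m/s
|V_g| = √(u_g² + v_g²) = 8.50 m/s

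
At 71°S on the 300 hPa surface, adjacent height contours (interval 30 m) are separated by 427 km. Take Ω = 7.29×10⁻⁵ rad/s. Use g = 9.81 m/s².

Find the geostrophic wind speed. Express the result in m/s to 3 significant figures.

5.00 m/s

Coriolis parameter at 71°S:
f = 2Ω sin φ = 2 × 7.29×10⁻⁵ × sin 71° = 1.38×10⁻⁴ s⁻¹
Height gradient: |∂Z/∂n| = 30 m / 427000 m = 7.03×10⁻⁵
On a pressure surface, geostrophic balance gives V_g = (g/f)|∂Z/∂n|:
V_g = 9.81 × 7.03×10⁻⁵ / 1.38×10⁻⁴ = 5.00 m/s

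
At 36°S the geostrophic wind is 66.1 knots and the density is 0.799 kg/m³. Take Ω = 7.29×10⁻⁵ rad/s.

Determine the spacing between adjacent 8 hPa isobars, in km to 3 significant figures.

Coriolis parameter at 36°S:
f = 2Ω sin φ = 2 × 7.29×10⁻⁵ × sin 36° = 8.57×10⁻⁵ s⁻¹
Wind speed in SI: 66.1 knots = 34.0 m/s
Geostrophic balance rearranged: |∂P/∂n| = f ρ V_g
|∂P/∂n| = 8.57×10⁻⁵ × 0.799 × 34.0 = 2.33×10⁻³ Pa/m
Isobar spacing: Δn = ΔP/|∂P/∂n| = 800 Pa / 2.33×10⁻³ Pa/m = 343580 m ≈ 344 km

344 km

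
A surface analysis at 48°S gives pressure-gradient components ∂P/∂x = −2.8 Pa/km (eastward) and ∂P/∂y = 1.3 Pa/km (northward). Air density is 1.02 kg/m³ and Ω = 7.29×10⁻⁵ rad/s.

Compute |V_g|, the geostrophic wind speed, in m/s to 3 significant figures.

Coriolis parameter at 48°S:
f = 2Ω sin φ = 2 × 7.29×10⁻⁵ × sin 48° = 1.08×10⁻⁴ s⁻¹
In the Southern Hemisphere f is negative: f = −1.08×10⁻⁴ s⁻¹.
Component geostrophic relations (x east, y north):
u_g = −(1/(fρ)) ∂P/∂y,  v_g = (1/(fρ)) ∂P/∂x
u_g = −(1.3×10⁻³)/(−1.08×10⁻⁴ × 1.02) = 11.8 m/s;  v_g = (−2.8×10⁻³)/(−1.08×10⁻⁴ × 1.02) = 25.3 m/s
|V_g| = √(u_g² + v_g²) = 27.9 m/s

27.9 m/s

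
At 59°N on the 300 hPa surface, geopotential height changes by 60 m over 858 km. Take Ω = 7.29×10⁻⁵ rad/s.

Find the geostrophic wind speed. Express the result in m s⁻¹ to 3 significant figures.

Coriolis parameter at 59°N:
f = 2Ω sin φ = 2 × 7.29×10⁻⁵ × sin 59° = 1.25×10⁻⁴ s⁻¹
Height gradient: |∂Z/∂n| = 60 m / 858000 m = 6.99×10⁻⁵
On a pressure surface, geostrophic balance gives V_g = (g/f)|∂Z/∂n|:
V_g = 9.81 × 6.99×10⁻⁵ / 1.25×10⁻⁴ = 5.49 m/s

5.49 m s⁻¹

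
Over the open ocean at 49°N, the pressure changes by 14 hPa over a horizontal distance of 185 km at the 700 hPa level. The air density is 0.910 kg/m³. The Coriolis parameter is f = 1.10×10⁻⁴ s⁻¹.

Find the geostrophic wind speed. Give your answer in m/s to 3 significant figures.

75.6 m/s

Pressure gradient: |∂P/∂n| = 1400 Pa / 185000 m = 7.57×10⁻³ Pa/m
Geostrophic balance (pressure-gradient force = Coriolis force):
V_g = (1/(fρ)) |∂P/∂n| = 7.57×10⁻³ / (1.10×10⁻⁴ × 0.910) = 75.6 m/s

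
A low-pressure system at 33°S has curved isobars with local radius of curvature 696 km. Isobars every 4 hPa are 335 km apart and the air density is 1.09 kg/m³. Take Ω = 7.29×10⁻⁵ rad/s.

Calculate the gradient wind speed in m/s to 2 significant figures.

Coriolis parameter at 33°S:
f = 2Ω sin φ = 2 × 7.29×10⁻⁵ × sin 33° = 7.94×10⁻⁵ s⁻¹
Pressure gradient: |∂P/∂n| = 400 Pa / 335000 m = 1.19×10⁻³ Pa/m
Geostrophic speed: V_g = |∂P/∂n|/(fρ) = 1.19×10⁻³/(7.94×10⁻⁵ × 1.09) = 13.8 m/s
Around a low, centrifugal force acts outward with Coriolis, so pressure-gradient force balances both:
(1/ρ)|∂P/∂n| = fV + V²/R  →  V² + fR·V − fR·V_g = 0
With fR = 7.94×10⁻⁵ × 696×10³ m = 55.3 m/s:
V = [−fR + √((fR)² + 4 fR V_g)]/2 = [−55.3 + √(55.3² + 4×55.3×13.8)]/2 = 11.4 m/s
Subgeostrophic (V < V_g = 13.8 m/s), as expected around a low.

11 m/s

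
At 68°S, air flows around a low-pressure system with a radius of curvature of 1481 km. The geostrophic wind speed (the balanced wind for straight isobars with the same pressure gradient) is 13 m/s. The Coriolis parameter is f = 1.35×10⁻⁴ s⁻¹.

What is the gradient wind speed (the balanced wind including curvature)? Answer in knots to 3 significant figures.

Around a low, centrifugal force acts outward with Coriolis, so pressure-gradient force balances both:
(1/ρ)|∂P/∂n| = fV + V²/R  →  V² + fR·V − fR·V_g = 0
With fR = 1.35×10⁻⁴ × 1481×10³ m = 200 m/s:
V = [−fR + √((fR)² + 4 fR V_g)]/2 = [−200 + √(200² + 4×200×13)]/2 = 12.2 m/s
Subgeostrophic (V < V_g = 13 m/s), as expected around a low.
Converting: 12.2 m/s × 1.944 = 23.8 knots

23.8 knots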